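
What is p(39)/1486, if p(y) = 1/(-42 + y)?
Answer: -1/4458 ≈ -0.00022432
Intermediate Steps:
p(39)/1486 = 1/((-42 + 39)*1486) = (1/1486)/(-3) = -⅓*1/1486 = -1/4458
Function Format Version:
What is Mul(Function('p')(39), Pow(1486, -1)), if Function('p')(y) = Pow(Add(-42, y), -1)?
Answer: Rational(-1, 4458) ≈ -0.00022432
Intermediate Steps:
Mul(Function('p')(39), Pow(1486, -1)) = Mul(Pow(Add(-42, 39), -1), Pow(1486, -1)) = Mul(Pow(-3, -1), Rational(1, 1486)) = Mul(Rational(-1, 3), Rational(1, 1486)) = Rational(-1, 4458)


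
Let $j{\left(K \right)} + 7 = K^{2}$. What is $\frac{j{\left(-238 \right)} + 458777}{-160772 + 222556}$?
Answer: $\frac{257707}{30892} \approx 8.3422$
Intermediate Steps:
$j{\left(K \right)} = -7 + K^{2}$
$\frac{j{\left(-238 \right)} + 458777}{-160772 + 222556} = \frac{\left(-7 + \left(-238\right)^{2}\right) + 458777}{-160772 + 222556} = \frac{\left(-7 + 56644\right) + 458777}{61784} = \left(56637 + 458777\right) \frac{1}{61784} = 515414 \cdot \frac{1}{61784} = \frac{257707}{30892}$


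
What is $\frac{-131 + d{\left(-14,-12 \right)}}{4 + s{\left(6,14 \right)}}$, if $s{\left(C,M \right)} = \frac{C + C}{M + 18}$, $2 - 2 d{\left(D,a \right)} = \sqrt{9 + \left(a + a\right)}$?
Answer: $- \frac{208}{7} - \frac{4 i \sqrt{15}}{35} \approx -29.714 - 0.44263 i$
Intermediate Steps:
$d{\left(D,a \right)} = 1 - \frac{\sqrt{9 + 2 a}}{2}$ ($d{\left(D,a \right)} = 1 - \frac{\sqrt{9 + \left(a + a\right)}}{2} = 1 - \frac{\sqrt{9 + 2 a}}{2}$)
$s{\left(C,M \right)} = \frac{2 C}{18 + M}$
$\frac{-131 + d{\left(-14,-12 \right)}}{4 + s{\left(6,14 \right)}} = \frac{-131 + \left(1 - \frac{\sqrt{9 + 2 \left(-12\right)}}{2}\right)}{4 + 2 \cdot 6 \frac{1}{18 + 14}} = \frac{-131 + \left(1 - \frac{\sqrt{9 - 24}}{2}\right)}{4 + 2 \cdot 6 \cdot \frac{1}{32}} = \frac{-131 + \left(1 - \frac{\sqrt{-15}}{2}\right)}{4 + 2 \cdot 6 \cdot \frac{1}{32}} = \frac{-131 + \left(1 - \frac{i \sqrt{15}}{2}\right)}{4 + \frac{3}{8}} = \frac{-131 + \left(1 - \frac{i \sqrt{15}}{2}\right)}{\frac{35}{8}} = \left(-130 - \frac{i \sqrt{15}}{2}\right) \frac{8}{35} = - \frac{208}{7} - \frac{4 i \sqrt{15}}{35}$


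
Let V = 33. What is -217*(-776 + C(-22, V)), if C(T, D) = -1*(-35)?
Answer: 160797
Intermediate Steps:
C(T, D) = 35
-217*(-776 + C(-22, V)) = -217*(-776 + 35) = -217*(-741) = 160797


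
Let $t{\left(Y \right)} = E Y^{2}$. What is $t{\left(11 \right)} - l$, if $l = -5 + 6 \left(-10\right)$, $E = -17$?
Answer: $-1992$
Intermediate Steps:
$t{\left(Y \right)} = - 17 Y^{2}$
$l = -65$ ($l = -5 - 60 = -65$)
$t{\left(11 \right)} - l = - 17 \cdot 11^{2} - -65 = \left(-17\right) 121 + 65 = -2057 + 65 = -1992$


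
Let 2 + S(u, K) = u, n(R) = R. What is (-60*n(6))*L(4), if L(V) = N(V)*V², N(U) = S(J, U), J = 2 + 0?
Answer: 0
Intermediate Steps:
J = 2
S(u, K) = -2 + u
N(U) = 0 (N(U) = -2 + 2 = 0)
L(V) = 0 (L(V) = 0*V² = 0)
(-60*n(6))*L(4) = -60*6*0 = -360*0 = 0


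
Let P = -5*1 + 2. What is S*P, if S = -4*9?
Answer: 108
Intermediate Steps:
S = -36
P = -3 (P = -5 + 2 = -3)
S*P = -36*(-3) = 108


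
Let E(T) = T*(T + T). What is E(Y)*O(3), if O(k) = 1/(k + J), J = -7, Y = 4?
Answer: -8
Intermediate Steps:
E(T) = 2*T² (E(T) = T*(2*T) = 2*T²)
O(k) = 1/(-7 + k) (O(k) = 1/(k - 7) = 1/(-7 + k))
E(Y)*O(3) = (2*4²)/(-7 + 3) = (2*16)/(-4) = 32*(-¼) = -8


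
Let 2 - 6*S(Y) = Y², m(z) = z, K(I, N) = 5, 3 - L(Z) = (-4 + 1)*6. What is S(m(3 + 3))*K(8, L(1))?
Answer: -85/3 ≈ -28.333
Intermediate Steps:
L(Z) = 21 (L(Z) = 3 - (-4 + 1)*6 = 3 - (-3)*6 = 3 - 1*(-18) = 3 + 18 = 21)
S(Y) = ⅓ - Y²/6
S(m(3 + 3))*K(8, L(1)) = (⅓ - (3 + 3)²/6)*5 = (⅓ - ⅙*6²)*5 = (⅓ - ⅙*36)*5 = (⅓ - 6)*5 = -17/3*5 = -85/3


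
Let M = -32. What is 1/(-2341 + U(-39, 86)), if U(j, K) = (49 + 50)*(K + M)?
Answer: 1/3005 ≈ 0.00033278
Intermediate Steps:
U(j, K) = -3168 + 99*K (U(j, K) = (49 + 50)*(K - 32) = 99*(-32 + K) = -3168 + 99*K)
1/(-2341 + U(-39, 86)) = 1/(-2341 + (-3168 + 99*86)) = 1/(-2341 + (-3168 + 8514)) = 1/(-2341 + 5346) = 1/3005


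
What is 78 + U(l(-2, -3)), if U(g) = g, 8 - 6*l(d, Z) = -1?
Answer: 159/2 ≈ 79.500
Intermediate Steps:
l(d, Z) = 3/2 (l(d, Z) = 4/3 - ⅙*(-1) = 4/3 + ⅙ = 3/2)
78 + U(l(-2, -3)) = 78 + 3/2 = 159/2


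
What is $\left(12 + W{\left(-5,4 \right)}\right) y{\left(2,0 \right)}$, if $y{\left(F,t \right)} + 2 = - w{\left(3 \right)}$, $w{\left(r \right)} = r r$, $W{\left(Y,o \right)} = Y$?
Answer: $-77$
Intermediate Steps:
$w{\left(r \right)} = r^{2}$
$y{\left(F,t \right)} = -11$ ($y{\left(F,t \right)} = -2 - 3^{2} = -2 - 9 = -11$)
$\left(12 + W{\left(-5,4 \right)}\right) y{\left(2,0 \right)} = \left(12 - 5\right) \left(-11\right) = 7 \left(-11\right) = -77$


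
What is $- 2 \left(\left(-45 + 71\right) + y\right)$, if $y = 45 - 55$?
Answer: $-32$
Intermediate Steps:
$y = -10$ ($y = 45 - 55 = -10$)
$- 2 \left(\left(-45 + 71\right) + y\right) = - 2 \left(\left(-45 + 71\right) - 10\right) = - 2 \left(26 - 10\right) = \left(-2\right) 16 = -32$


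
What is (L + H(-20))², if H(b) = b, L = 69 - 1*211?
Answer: 26244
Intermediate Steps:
L = -142 (L = 69 - 211 = -142)
(L + H(-20))² = (-142 - 20)² = (-162)² = 26244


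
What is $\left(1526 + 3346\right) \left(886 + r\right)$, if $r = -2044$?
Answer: $-5641776$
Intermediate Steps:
$\left(1526 + 3346\right) \left(886 + r\right) = \left(1526 + 3346\right) \left(886 - 2044\right) = 4872 \left(-1158\right) = -5641776$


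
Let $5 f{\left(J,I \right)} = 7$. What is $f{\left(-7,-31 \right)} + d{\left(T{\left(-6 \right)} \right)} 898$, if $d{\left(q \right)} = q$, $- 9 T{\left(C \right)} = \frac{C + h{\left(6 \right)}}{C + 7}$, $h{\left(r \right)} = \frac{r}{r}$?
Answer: $\frac{22513}{45} \approx 500.29$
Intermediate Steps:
$h{\left(r \right)} = 1$
$f{\left(J,I \right)} = \frac{7}{5}$ ($f{\left(J,I \right)} = \frac{1}{5} \cdot 7 = \frac{7}{5}$)
$T{\left(C \right)} = - \frac{1 + C}{9 \left(7 + C\right)}$ ($T{\left(C \right)} = - \frac{\left(C + 1\right) \frac{1}{C + 7}}{9} = - \frac{\left(1 + C\right) \frac{1}{7 + C}}{9} = - \frac{\frac{1}{7 + C} \left(1 + C\right)}{9} = - \frac{1 + C}{9 \left(7 + C\right)}$)
$f{\left(-7,-31 \right)} + d{\left(T{\left(-6 \right)} \right)} 898 = \frac{7}{5} + \frac{-1 - -6}{9 \left(7 - 6\right)} 898 = \frac{7}{5} + \frac{-1 + 6}{9 \cdot 1} \cdot 898 = \frac{7}{5} + \frac{1}{9} \cdot 1 \cdot 5 \cdot 898 = \frac{7}{5} + \frac{5}{9} \cdot 898 = \frac{7}{5} + \frac{4490}{9} = \frac{22513}{45}$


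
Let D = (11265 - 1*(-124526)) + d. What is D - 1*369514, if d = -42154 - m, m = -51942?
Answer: -223935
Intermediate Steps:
d = 9788 (d = -42154 - 1*(-51942) = -42154 + 51942 = 9788)
D = 145579 (D = (11265 - 1*(-124526)) + 9788 = (11265 + 124526) + 9788 = 135791 + 9788 = 145579)
D - 1*369514 = 145579 - 1*369514 = 145579 - 369514 = -223935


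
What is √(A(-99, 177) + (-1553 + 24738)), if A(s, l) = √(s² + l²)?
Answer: √(23185 + 3*√4570) ≈ 152.93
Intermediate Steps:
A(s, l) = √(l² + s²)
√(A(-99, 177) + (-1553 + 24738)) = √(√(177² + (-99)²) + (-1553 + 24738)) = √(√(31329 + 9801) + 23185) = √(√41130 + 23185) = √(3*√4570 + 23185) = √(23185 + 3*√4570)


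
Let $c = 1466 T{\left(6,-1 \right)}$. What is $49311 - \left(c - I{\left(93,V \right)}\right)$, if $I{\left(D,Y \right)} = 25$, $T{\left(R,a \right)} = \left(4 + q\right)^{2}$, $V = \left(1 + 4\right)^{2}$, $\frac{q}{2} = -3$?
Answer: $43472$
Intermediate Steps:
$q = -6$ ($q = 2 \left(-3\right) = -6$)
$V = 25$ ($V = 5^{2} = 25$)
$T{\left(R,a \right)} = 4$ ($T{\left(R,a \right)} = \left(4 - 6\right)^{2} = \left(-2\right)^{2} = 4$)
$c = 5864$ ($c = 1466 \cdot 4 = 5864$)
$49311 - \left(c - I{\left(93,V \right)}\right) = 49311 + \left(25 - 5864\right) = 49311 - 5839 = 43472$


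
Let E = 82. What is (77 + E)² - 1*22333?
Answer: 2948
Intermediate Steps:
(77 + E)² - 1*22333 = (77 + 82)² - 1*22333 = 159² - 22333 = 25281 - 22333 = 2948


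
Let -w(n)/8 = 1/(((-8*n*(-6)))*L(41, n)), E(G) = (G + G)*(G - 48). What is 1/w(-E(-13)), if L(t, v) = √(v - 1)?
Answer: 218868*I*√3 ≈ 3.7909e+5*I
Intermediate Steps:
E(G) = 2*G*(-48 + G) (E(G) = (2*G)*(-48 + G) = 2*G*(-48 + G))
L(t, v) = √(-1 + v)
w(n) = -1/(6*n*√(-1 + n)) (w(n) = -8/((-8*n*(-6))*(√(-1 + n))) = -8/((48*n)*√(-1 + n)) = -8*1/(48*n)/√(-1 + n) = -1/(6*n*√(-1 + n)))
1/w(-E(-13)) = 1/(-1/(6*((-2*(-13)*(-48 - 13)))*√(-1 - 2*(-13)*(-48 - 13)))) = 1/(-1/(6*((-2*(-13)*(-61)))*√(-1 - 2*(-13)*(-61)))) = 1/(-1/(6*((-1*1586))*√(-1 - 1*1586))) = 1/(-⅙/(-1586*√(-1 - 1586))) = 1/(-⅙*(-1/1586)/√(-1587)) = 1/(-⅙*(-1/1586)*(-I*√3/69)) = 1/(-I*√3/656604) = 218868*I*√3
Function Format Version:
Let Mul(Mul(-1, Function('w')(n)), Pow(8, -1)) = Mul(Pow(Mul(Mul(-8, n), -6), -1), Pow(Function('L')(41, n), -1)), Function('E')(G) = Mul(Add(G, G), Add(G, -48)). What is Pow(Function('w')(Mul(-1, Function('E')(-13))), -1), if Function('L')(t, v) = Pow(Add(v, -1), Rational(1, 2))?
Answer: Mul(218868, I, Pow(3, Rational(1, 2))) ≈ Mul(3.7909e+5, I)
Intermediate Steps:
Function('E')(G) = Mul(2, G, Add(-48, G)) (Function('E')(G) = Mul(Mul(2, G), Add(-48, G)) = Mul(2, G, Add(-48, G)))
Function('L')(t, v) = Pow(Add(-1, v), Rational(1, 2))
Function('w')(n) = Mul(Rational(-1, 6), Pow(n, -1), Pow(Add(-1, n), Rational(-1, 2))) (Function('w')(n) = Mul(-8, Mul(Pow(Mul(Mul(-8, n), -6), -1), Pow(Pow(Add(-1, n), Rational(1, 2)), -1))) = Mul(-8, Mul(Pow(Mul(48, n), -1), Pow(Add(-1, n), Rational(-1, 2)))) = Mul(-8, Mul(Mul(Rational(1, 48), Pow(n, -1)), Pow(Add(-1, n), Rational(-1, 2)))) = Mul(-8, Mul(Rational(1, 48), Pow(n, -1), Pow(Add(-1, n), Rational(-1, 2)))) = Mul(Rational(-1, 6), Pow(n, -1), Pow(Add(-1, n), Rational(-1, 2))))
Pow(Function('w')(Mul(-1, Function('E')(-13))), -1) = Pow(Mul(Rational(-1, 6), Pow(Mul(-1, Mul(2, -13, Add(-48, -13))), -1), Pow(Add(-1, Mul(-1, Mul(2, -13, Add(-48, -13)))), Rational(-1, 2))), -1) = Pow(Mul(Rational(-1, 6), Pow(Mul(-1, Mul(2, -13, -61)), -1), Pow(Add(-1, Mul(-1, Mul(2, -13, -61))), Rational(-1, 2))), -1) = Pow(Mul(Rational(-1, 6), Pow(Mul(-1, 1586), -1), Pow(Add(-1, Mul(-1, 1586)), Rational(-1, 2))), -1) = Pow(Mul(Rational(-1, 6), Pow(-1586, -1), Pow(Add(-1, -1586), Rational(-1, 2))), -1) = Pow(Mul(Rational(-1, 6), Rational(-1, 1586), Pow(-1587, Rational(-1, 2))), -1) = Pow(Mul(Rational(-1, 6), Rational(-1, 1586), Mul(Rational(-1, 69), I, Pow(3, Rational(1, 2)))), -1) = Pow(Mul(Rational(-1, 656604), I, Pow(3, Rational(1, 2))), -1) = Mul(218868, I, Pow(3, Rational(1, 2)))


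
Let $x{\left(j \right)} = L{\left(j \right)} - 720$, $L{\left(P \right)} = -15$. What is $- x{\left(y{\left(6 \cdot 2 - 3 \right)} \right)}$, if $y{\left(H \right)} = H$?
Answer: $735$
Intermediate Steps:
$x{\left(j \right)} = -735$ ($x{\left(j \right)} = -15 - 720 = -735$)
$- x{\left(y{\left(6 \cdot 2 - 3 \right)} \right)} = \left(-1\right) \left(-735\right) = 735$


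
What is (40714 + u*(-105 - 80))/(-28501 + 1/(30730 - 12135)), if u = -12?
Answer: -399178865/264988047 ≈ -1.5064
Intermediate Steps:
(40714 + u*(-105 - 80))/(-28501 + 1/(30730 - 12135)) = (40714 - 12*(-105 - 80))/(-28501 + 1/(30730 - 12135)) = (40714 - 12*(-185))/(-28501 + 1/18595) = (40714 + 2220)/(-28501 + 1/18595) = 42934/(-529976094/18595) = 42934*(-18595/529976094) = -399178865/264988047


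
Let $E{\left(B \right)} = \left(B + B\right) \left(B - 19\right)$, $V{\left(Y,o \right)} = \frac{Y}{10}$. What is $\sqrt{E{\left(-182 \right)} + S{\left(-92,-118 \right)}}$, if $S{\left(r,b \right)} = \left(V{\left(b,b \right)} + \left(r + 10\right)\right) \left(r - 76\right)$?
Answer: $\frac{2 \sqrt{555765}}{5} \approx 298.2$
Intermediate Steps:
$V{\left(Y,o \right)} = \frac{Y}{10}$ ($V{\left(Y,o \right)} = Y \frac{1}{10} = \frac{Y}{10}$)
$S{\left(r,b \right)} = \left(-76 + r\right) \left(10 + r + \frac{b}{10}\right)$ ($S{\left(r,b \right)} = \left(\frac{b}{10} + \left(r + 10\right)\right) \left(r - 76\right) = \left(\frac{b}{10} + \left(10 + r\right)\right) \left(-76 + r\right) = \left(10 + r + \frac{b}{10}\right) \left(-76 + r\right) = \left(-76 + r\right) \left(10 + r + \frac{b}{10}\right)$)
$E{\left(B \right)} = 2 B \left(-19 + B\right)$
$\sqrt{E{\left(-182 \right)} + S{\left(-92,-118 \right)}} = \sqrt{2 \left(-182\right) \left(-19 - 182\right) - \left(- \frac{31044}{5} - 8464 - \frac{5428}{5}\right)} = \sqrt{2 \left(-182\right) \left(-201\right) + \left(-760 + 8464 + 6072 + \frac{4484}{5} + \frac{5428}{5}\right)} = \sqrt{73164 + \frac{78792}{5}} = \sqrt{\frac{444612}{5}} = \frac{2 \sqrt{555765}}{5}$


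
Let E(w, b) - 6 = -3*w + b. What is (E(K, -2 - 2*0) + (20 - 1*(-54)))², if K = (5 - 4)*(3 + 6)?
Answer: 2601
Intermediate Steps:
K = 9 (K = 1*9 = 9)
E(w, b) = 6 + b - 3*w (E(w, b) = 6 + (-3*w + b) = 6 + (b - 3*w) = 6 + b - 3*w)
(E(K, -2 - 2*0) + (20 - 1*(-54)))² = ((6 + (-2 - 2*0) - 3*9) + (20 - 1*(-54)))² = ((6 + (-2 + 0) - 27) + (20 + 54))² = ((6 - 2 - 27) + 74)² = (-23 + 74)² = 51² = 2601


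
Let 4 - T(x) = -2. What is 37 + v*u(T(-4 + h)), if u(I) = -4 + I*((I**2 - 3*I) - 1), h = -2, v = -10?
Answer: -943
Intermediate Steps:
T(x) = 6 (T(x) = 4 - 1*(-2) = 4 + 2 = 6)
u(I) = -4 + I*(-1 + I**2 - 3*I)
37 + v*u(T(-4 + h)) = 37 - 10*(-4 + 6**3 - 1*6 - 3*6**2) = 37 - 10*(-4 + 216 - 6 - 3*36) = 37 - 10*(-4 + 216 - 6 - 108) = 37 - 10*98 = 37 - 980 = -943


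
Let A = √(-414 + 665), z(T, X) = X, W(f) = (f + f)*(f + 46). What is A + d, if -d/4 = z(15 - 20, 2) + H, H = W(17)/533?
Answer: -12832/533 + √251 ≈ -8.2321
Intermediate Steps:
W(f) = 2*f*(46 + f) (W(f) = (2*f)*(46 + f) = 2*f*(46 + f))
H = 2142/533 (H = (2*17*(46 + 17))/533 = (2*17*63)*(1/533) = 2142*(1/533) = 2142/533 ≈ 4.0188)
d = -12832/533 (d = -4*(2 + 2142/533) = -4*3208/533 = -12832/533 ≈ -24.075)
A = √251 ≈ 15.843
A + d = √251 - 12832/533 = -12832/533 + √251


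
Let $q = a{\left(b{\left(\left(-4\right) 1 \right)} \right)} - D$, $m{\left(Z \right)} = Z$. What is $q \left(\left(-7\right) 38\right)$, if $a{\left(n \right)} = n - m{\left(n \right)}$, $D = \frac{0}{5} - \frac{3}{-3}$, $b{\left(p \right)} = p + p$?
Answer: $266$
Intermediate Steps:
$b{\left(p \right)} = 2 p$
$D = 1$ ($D = 0 \cdot \frac{1}{5} - -1 = 0 + 1 = 1$)
$a{\left(n \right)} = 0$ ($a{\left(n \right)} = n - n = 0$)
$q = -1$ ($q = 0 - 1 = -1$)
$q \left(\left(-7\right) 38\right) = - \left(-7\right) 38 = \left(-1\right) \left(-266\right) = 266$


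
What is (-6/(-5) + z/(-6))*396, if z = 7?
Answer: 66/5 ≈ 13.200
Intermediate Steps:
(-6/(-5) + z/(-6))*396 = (-6/(-5) + 7/(-6))*396 = (-6*(-⅕) + 7*(-⅙))*396 = (6/5 - 7/6)*396 = (1/30)*396 = 66/5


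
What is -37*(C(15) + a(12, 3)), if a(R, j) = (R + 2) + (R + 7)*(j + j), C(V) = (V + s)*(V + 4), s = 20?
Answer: -29341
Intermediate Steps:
C(V) = (4 + V)*(20 + V) (C(V) = (V + 20)*(V + 4) = (20 + V)*(4 + V) = (4 + V)*(20 + V))
a(R, j) = 2 + R + 2*j*(7 + R) (a(R, j) = (2 + R) + (7 + R)*(2*j) = (2 + R) + 2*j*(7 + R) = 2 + R + 2*j*(7 + R))
-37*(C(15) + a(12, 3)) = -37*((80 + 15² + 24*15) + (2 + 12 + 14*3 + 2*12*3)) = -37*((80 + 225 + 360) + (2 + 12 + 42 + 72)) = -37*(665 + 128) = -37*793 = -29341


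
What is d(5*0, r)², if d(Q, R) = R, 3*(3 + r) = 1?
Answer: 64/9 ≈ 7.1111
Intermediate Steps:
r = -8/3 (r = -3 + (⅓)*1 = -3 + ⅓ = -8/3 ≈ -2.6667)
d(5*0, r)² = (-8/3)² = 64/9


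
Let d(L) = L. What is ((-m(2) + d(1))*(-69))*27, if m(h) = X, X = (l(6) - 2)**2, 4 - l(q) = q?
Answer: 27945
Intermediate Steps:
l(q) = 4 - q
X = 16 (X = ((4 - 1*6) - 2)**2 = ((4 - 6) - 2)**2 = (-2 - 2)**2 = (-4)**2 = 16)
m(h) = 16
((-m(2) + d(1))*(-69))*27 = ((-1*16 + 1)*(-69))*27 = ((-16 + 1)*(-69))*27 = -15*(-69)*27 = 1035*27 = 27945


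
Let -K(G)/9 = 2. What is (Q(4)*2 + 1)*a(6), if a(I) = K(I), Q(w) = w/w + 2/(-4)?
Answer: -36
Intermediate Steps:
K(G) = -18 (K(G) = -9*2 = -18)
Q(w) = ½ (Q(w) = 1 + 2*(-¼) = 1 - ½ = ½)
a(I) = -18
(Q(4)*2 + 1)*a(6) = ((½)*2 + 1)*(-18) = (1 + 1)*(-18) = 2*(-18) = -36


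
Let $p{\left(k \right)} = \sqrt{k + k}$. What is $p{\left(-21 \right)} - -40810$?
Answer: $40810 + i \sqrt{42} \approx 40810.0 + 6.4807 i$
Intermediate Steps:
$p{\left(k \right)} = \sqrt{2} \sqrt{k}$ ($p{\left(k \right)} = \sqrt{2 k} = \sqrt{2} \sqrt{k}$)
$p{\left(-21 \right)} - -40810 = \sqrt{2} \sqrt{-21} - -40810 = \sqrt{2} i \sqrt{21} + 40810 = i \sqrt{42} + 40810 = 40810 + i \sqrt{42}$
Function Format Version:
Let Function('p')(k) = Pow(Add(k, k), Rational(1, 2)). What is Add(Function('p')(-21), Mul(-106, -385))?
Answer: Add(40810, Mul(I, Pow(42, Rational(1, 2)))) ≈ Add(40810., Mul(6.4807, I))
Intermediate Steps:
Function('p')(k) = Mul(Pow(2, Rational(1, 2)), Pow(k, Rational(1, 2))) (Function('p')(k) = Pow(Mul(2, k), Rational(1, 2)) = Mul(Pow(2, Rational(1, 2)), Pow(k, Rational(1, 2))))
Add(Function('p')(-21), Mul(-106, -385)) = Add(Mul(Pow(2, Rational(1, 2)), Pow(-21, Rational(1, 2))), Mul(-106, -385)) = Add(Mul(Pow(2, Rational(1, 2)), Mul(I, Pow(21, Rational(1, 2)))), 40810) = Add(Mul(I, Pow(42, Rational(1, 2))), 40810) = Add(40810, Mul(I, Pow(42, Rational(1, 2))))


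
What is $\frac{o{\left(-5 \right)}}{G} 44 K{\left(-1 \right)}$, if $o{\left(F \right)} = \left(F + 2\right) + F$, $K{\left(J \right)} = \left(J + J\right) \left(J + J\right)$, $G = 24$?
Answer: $- \frac{176}{3} \approx -58.667$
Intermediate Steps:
$K{\left(J \right)} = 4 J^{2}$ ($K{\left(J \right)} = 2 J 2 J = 4 J^{2}$)
$o{\left(F \right)} = 2 + 2 F$ ($o{\left(F \right)} = \left(2 + F\right) + F = 2 + 2 F$)
$\frac{o{\left(-5 \right)}}{G} 44 K{\left(-1 \right)} = \frac{2 + 2 \left(-5\right)}{24} \cdot 44 \cdot 4 \left(-1\right)^{2} = \left(2 - 10\right) \frac{1}{24} \cdot 44 \cdot 4 \cdot 1 = \left(-8\right) \frac{1}{24} \cdot 44 \cdot 4 = \left(- \frac{1}{3}\right) 44 \cdot 4 = \left(- \frac{44}{3}\right) 4 = - \frac{176}{3}$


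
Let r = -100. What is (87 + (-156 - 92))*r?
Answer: 16100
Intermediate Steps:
(87 + (-156 - 92))*r = (87 + (-156 - 92))*(-100) = (87 - 248)*(-100) = -161*(-100) = 16100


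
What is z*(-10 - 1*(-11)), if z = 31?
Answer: 31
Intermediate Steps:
z*(-10 - 1*(-11)) = 31*(-10 - 1*(-11)) = 31*(-10 + 11) = 31*1 = 31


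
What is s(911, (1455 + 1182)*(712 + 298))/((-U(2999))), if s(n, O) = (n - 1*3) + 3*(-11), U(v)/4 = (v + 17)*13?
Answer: -875/156832 ≈ -0.0055792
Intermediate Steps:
U(v) = 884 + 52*v (U(v) = 4*((v + 17)*13) = 4*((17 + v)*13) = 4*(221 + 13*v) = 884 + 52*v)
s(n, O) = -36 + n (s(n, O) = (n - 3) - 33 = (-3 + n) - 33 = -36 + n)
s(911, (1455 + 1182)*(712 + 298))/((-U(2999))) = (-36 + 911)/((-(884 + 52*2999))) = 875/((-(884 + 155948))) = 875/((-1*156832)) = 875/(-156832) = 875*(-1/156832) = -875/156832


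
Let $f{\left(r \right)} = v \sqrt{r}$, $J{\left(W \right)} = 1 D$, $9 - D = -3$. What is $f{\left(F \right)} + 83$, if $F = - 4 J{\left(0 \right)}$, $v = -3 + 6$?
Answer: $83 + 12 i \sqrt{3} \approx 83.0 + 20.785 i$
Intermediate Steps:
$D = 12$ ($D = 9 - -3 = 9 + 3 = 12$)
$J{\left(W \right)} = 12$ ($J{\left(W \right)} = 1 \cdot 12 = 12$)
$v = 3$
$F = -48$ ($F = - 4 \cdot 12 = \left(-1\right) 48 = -48$)
$f{\left(r \right)} = 3 \sqrt{r}$
$f{\left(F \right)} + 83 = 3 \sqrt{-48} + 83 = 3 \cdot 4 i \sqrt{3} + 83 = 12 i \sqrt{3} + 83 = 83 + 12 i \sqrt{3}$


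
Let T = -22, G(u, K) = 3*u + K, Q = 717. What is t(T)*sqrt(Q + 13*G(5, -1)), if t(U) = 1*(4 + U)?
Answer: -18*sqrt(899) ≈ -539.70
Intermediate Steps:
G(u, K) = K + 3*u
t(U) = 4 + U
t(T)*sqrt(Q + 13*G(5, -1)) = (4 - 22)*sqrt(717 + 13*(-1 + 3*5)) = -18*sqrt(717 + 13*(-1 + 15)) = -18*sqrt(717 + 13*14) = -18*sqrt(717 + 182) = -18*sqrt(899)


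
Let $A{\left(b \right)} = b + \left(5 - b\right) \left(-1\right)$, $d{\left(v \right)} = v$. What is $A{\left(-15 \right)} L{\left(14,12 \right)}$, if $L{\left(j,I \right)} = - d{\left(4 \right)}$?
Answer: $140$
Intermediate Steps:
$L{\left(j,I \right)} = -4$ ($L{\left(j,I \right)} = \left(-1\right) 4 = -4$)
$A{\left(b \right)} = -5 + 2 b$ ($A{\left(b \right)} = b + \left(-5 + b\right) = -5 + 2 b$)
$A{\left(-15 \right)} L{\left(14,12 \right)} = \left(-5 + 2 \left(-15\right)\right) \left(-4\right) = \left(-5 - 30\right) \left(-4\right) = \left(-35\right) \left(-4\right) = 140$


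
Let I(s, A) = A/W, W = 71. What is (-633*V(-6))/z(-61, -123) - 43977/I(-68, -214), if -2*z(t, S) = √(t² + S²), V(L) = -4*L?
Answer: 29181/2 + 15192*√754/1885 ≈ 14812.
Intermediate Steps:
z(t, S) = -√(S² + t²)/2 (z(t, S) = -√(t² + S²)/2 = -√(S² + t²)/2)
I(s, A) = A/71
(-633*V(-6))/z(-61, -123) - 43977/I(-68, -214) = (-(-2532)*(-6))/((-√((-123)² + (-61)²)/2)) - 43977/((1/71)*(-214)) = (-633*24)/((-√(15129 + 3721)/2)) - 43977/(-214/71) = -15192*(-√754/1885) - 43977*(-71/214) = -15192*(-√754/1885) + 29181/2 = -(-15192)*√754/1885 + 29181/2 = 15192*√754/1885 + 29181/2 = 29181/2 + 15192*√754/1885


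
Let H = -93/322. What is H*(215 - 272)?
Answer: 5301/322 ≈ 16.463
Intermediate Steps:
H = -93/322 (H = -93*1/322 = -93/322 ≈ -0.28882)
H*(215 - 272) = -93*(215 - 272)/322 = -93/322*(-57) = 5301/322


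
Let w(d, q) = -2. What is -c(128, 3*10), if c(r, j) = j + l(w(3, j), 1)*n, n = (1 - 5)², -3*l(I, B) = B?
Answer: -74/3 ≈ -24.667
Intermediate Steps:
l(I, B) = -B/3
n = 16 (n = (-4)² = 16)
c(r, j) = -16/3 + j (c(r, j) = j - ⅓*1*16 = j - ⅓*16 = j - 16/3 = -16/3 + j)
-c(128, 3*10) = -(-16/3 + 3*10) = -(-16/3 + 30) = -1*74/3 = -74/3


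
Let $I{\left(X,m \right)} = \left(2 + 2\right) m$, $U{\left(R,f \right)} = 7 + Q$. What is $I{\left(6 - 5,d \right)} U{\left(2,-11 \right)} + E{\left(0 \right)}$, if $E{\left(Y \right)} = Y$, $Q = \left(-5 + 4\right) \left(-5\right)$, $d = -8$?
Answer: $-384$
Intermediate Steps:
$Q = 5$ ($Q = \left(-1\right) \left(-5\right) = 5$)
$U{\left(R,f \right)} = 12$ ($U{\left(R,f \right)} = 7 + 5 = 12$)
$I{\left(X,m \right)} = 4 m$
$I{\left(6 - 5,d \right)} U{\left(2,-11 \right)} + E{\left(0 \right)} = 4 \left(-8\right) 12 + 0 = \left(-32\right) 12 + 0 = -384 + 0 = -384$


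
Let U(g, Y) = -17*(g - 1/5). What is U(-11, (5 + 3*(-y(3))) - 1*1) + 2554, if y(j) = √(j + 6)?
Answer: 13722/5 ≈ 2744.4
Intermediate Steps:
y(j) = √(6 + j)
U(g, Y) = 17/5 - 17*g (U(g, Y) = -17*(g - 1*⅕) = -17*(g - ⅕) = -17*(-⅕ + g) = 17/5 - 17*g)
U(-11, (5 + 3*(-y(3))) - 1*1) + 2554 = (17/5 - 17*(-11)) + 2554 = (17/5 + 187) + 2554 = 952/5 + 2554 = 13722/5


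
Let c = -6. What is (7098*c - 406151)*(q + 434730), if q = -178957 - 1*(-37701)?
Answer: -131693229286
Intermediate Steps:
q = -141256 (q = -178957 + 37701 = -141256)
(7098*c - 406151)*(q + 434730) = (7098*(-6) - 406151)*(-141256 + 434730) = (-42588 - 406151)*293474 = -448739*293474 = -131693229286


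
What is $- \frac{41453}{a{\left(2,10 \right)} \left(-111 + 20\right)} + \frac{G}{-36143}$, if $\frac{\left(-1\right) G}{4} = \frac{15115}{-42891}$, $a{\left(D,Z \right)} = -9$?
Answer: $- \frac{21420293437943}{423207169749} \approx -50.614$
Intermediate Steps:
$G = \frac{60460}{42891}$ ($G = - 4 \frac{15115}{-42891} = - 4 \cdot 15115 \left(- \frac{1}{42891}\right) = \left(-4\right) \left(- \frac{15115}{42891}\right) = \frac{60460}{42891} \approx 1.4096$)
$- \frac{41453}{a{\left(2,10 \right)} \left(-111 + 20\right)} + \frac{G}{-36143} = - \frac{41453}{\left(-9\right) \left(-111 + 20\right)} + \frac{60460}{42891 \left(-36143\right)} = - \frac{41453}{\left(-9\right) \left(-91\right)} + \frac{60460}{42891} \left(- \frac{1}{36143}\right) = - \frac{41453}{819} - \frac{60460}{1550209413} = - \frac{21420293437943}{423207169749}$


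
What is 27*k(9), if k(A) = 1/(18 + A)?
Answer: 1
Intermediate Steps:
27*k(9) = 27/(18 + 9) = 27/27 = 27*(1/27) = 1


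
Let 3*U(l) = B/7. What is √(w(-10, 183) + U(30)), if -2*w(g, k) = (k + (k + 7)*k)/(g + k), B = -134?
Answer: I*√5670219282/7266 ≈ 10.363*I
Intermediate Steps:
w(g, k) = -(k + k*(7 + k))/(2*(g + k)) (w(g, k) = -(k + (k + 7)*k)/(2*(g + k)) = -(k + (7 + k)*k)/(2*(g + k)) = -(k + k*(7 + k))/(2*(g + k)))
U(l) = -134/21 (U(l) = (-134/7)/3 = (-134*⅐)/3 = (⅓)*(-134/7) = -134/21)
√(w(-10, 183) + U(30)) = √(-1*183*(8 + 183)/(2*(-10) + 2*183) - 134/21) = √(-1*183*191/(-20 + 366) - 134/21) = √(-1*183*191/346 - 134/21) = √(-1*183*1/346*191 - 134/21) = √(-34953/346 - 134/21) = √(-780377/7266) = I*√5670219282/7266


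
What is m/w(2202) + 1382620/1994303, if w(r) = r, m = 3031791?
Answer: 2016451471971/1463818402 ≈ 1377.5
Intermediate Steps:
m/w(2202) + 1382620/1994303 = 3031791/2202 + 1382620/1994303 = 3031791*(1/2202) + 1382620*(1/1994303) = 1010597/734 + 1382620/1994303 = 2016451471971/1463818402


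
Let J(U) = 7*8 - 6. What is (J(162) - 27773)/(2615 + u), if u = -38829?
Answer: 27723/36214 ≈ 0.76553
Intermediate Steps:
J(U) = 50 (J(U) = 56 - 6 = 50)
(J(162) - 27773)/(2615 + u) = (50 - 27773)/(2615 - 38829) = -27723/(-36214) = -27723*(-1/36214) = 27723/36214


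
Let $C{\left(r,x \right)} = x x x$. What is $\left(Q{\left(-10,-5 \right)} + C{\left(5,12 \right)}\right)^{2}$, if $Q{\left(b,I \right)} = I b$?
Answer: $3161284$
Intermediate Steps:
$C{\left(r,x \right)} = x^{3}$ ($C{\left(r,x \right)} = x^{2} x = x^{3}$)
$\left(Q{\left(-10,-5 \right)} + C{\left(5,12 \right)}\right)^{2} = \left(\left(-5\right) \left(-10\right) + 12^{3}\right)^{2} = \left(50 + 1728\right)^{2} = 1778^{2} = 3161284$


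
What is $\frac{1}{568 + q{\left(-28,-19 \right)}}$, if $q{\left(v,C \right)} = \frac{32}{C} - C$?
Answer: $\frac{19}{11121} \approx 0.0017085$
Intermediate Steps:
$q{\left(v,C \right)} = - C + \frac{32}{C}$
$\frac{1}{568 + q{\left(-28,-19 \right)}} = \frac{1}{568 + \left(\left(-1\right) \left(-19\right) + \frac{32}{-19}\right)} = \frac{1}{568 + \left(19 + 32 \left(- \frac{1}{19}\right)\right)} = \frac{1}{568 + \left(19 - \frac{32}{19}\right)} = \frac{1}{568 + \frac{329}{19}} = \frac{1}{\frac{11121}{19}} = \frac{19}{11121}$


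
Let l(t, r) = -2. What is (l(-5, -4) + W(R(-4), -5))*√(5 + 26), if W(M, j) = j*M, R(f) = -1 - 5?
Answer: 28*√31 ≈ 155.90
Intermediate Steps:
R(f) = -6
W(M, j) = M*j
(l(-5, -4) + W(R(-4), -5))*√(5 + 26) = (-2 - 6*(-5))*√(5 + 26) = (-2 + 30)*√31 = 28*√31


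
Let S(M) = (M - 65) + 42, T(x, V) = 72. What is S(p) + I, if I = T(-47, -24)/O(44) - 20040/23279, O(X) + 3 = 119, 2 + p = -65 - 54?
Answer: -97375242/675091 ≈ -144.24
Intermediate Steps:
p = -121 (p = -2 + (-65 - 54) = -2 - 119 = -121)
O(X) = 116 (O(X) = -3 + 119 = 116)
I = -162138/675091 (I = 72/116 - 20040/23279 = 72*(1/116) - 20040*1/23279 = 18/29 - 20040/23279 = -162138/675091 ≈ -0.24017)
S(M) = -23 + M (S(M) = (-65 + M) + 42 = -23 + M)
S(p) + I = (-23 - 121) - 162138/675091 = -144 - 162138/675091 = -97375242/675091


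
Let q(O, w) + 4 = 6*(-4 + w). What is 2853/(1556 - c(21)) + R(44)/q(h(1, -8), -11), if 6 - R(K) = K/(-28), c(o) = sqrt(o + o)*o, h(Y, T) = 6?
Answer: 1396849901/790460006 + 59913*sqrt(42)/2402614 ≈ 1.9287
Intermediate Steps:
q(O, w) = -28 + 6*w (q(O, w) = -4 + 6*(-4 + w) = -4 + (-24 + 6*w) = -28 + 6*w)
c(o) = sqrt(2)*o**(3/2) (c(o) = sqrt(2*o)*o = (sqrt(2)*sqrt(o))*o = sqrt(2)*o**(3/2))
R(K) = 6 + K/28 (R(K) = 6 - K/(-28) = 6 - K*(-1)/28 = 6 - (-1)*K/28 = 6 + K/28)
2853/(1556 - c(21)) + R(44)/q(h(1, -8), -11) = 2853/(1556 - sqrt(2)*21**(3/2)) + (6 + (1/28)*44)/(-28 + 6*(-11)) = 2853/(1556 - sqrt(2)*21*sqrt(21)) + (6 + 11/7)/(-28 - 66) = 2853/(1556 - 21*sqrt(42)) + (53/7)/(-94) = 2853/(1556 - 21*sqrt(42)) + (53/7)*(-1/94) = 2853/(1556 - 21*sqrt(42)) - 53/658 = -53/658 + 2853/(1556 - 21*sqrt(42))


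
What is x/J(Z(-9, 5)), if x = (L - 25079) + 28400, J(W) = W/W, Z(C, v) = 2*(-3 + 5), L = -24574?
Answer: -21253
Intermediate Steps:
Z(C, v) = 4 (Z(C, v) = 2*2 = 4)
J(W) = 1
x = -21253 (x = (-24574 - 25079) + 28400 = -49653 + 28400 = -21253)
x/J(Z(-9, 5)) = -21253/1 = -21253*1 = -21253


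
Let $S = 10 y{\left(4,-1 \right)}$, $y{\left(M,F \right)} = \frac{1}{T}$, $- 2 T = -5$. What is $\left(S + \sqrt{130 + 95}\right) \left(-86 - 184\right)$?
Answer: $-5130$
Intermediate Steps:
$T = \frac{5}{2}$ ($T = \left(- \frac{1}{2}\right) \left(-5\right) = \frac{5}{2} \approx 2.5$)
$y{\left(M,F \right)} = \frac{2}{5}$ ($y{\left(M,F \right)} = \frac{1}{\frac{5}{2}} = \frac{2}{5}$)
$S = 4$ ($S = 10 \cdot \frac{2}{5} = 4$)
$\left(S + \sqrt{130 + 95}\right) \left(-86 - 184\right) = \left(4 + \sqrt{130 + 95}\right) \left(-86 - 184\right) = \left(4 + \sqrt{225}\right) \left(-86 - 184\right) = \left(4 + 15\right) \left(-270\right) = 19 \left(-270\right) = -5130$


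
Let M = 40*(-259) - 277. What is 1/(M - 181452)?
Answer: -1/192089 ≈ -5.2059e-6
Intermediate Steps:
M = -10637 (M = -10360 - 277 = -10637)
1/(M - 181452) = 1/(-10637 - 181452) = 1/(-192089) = -1/192089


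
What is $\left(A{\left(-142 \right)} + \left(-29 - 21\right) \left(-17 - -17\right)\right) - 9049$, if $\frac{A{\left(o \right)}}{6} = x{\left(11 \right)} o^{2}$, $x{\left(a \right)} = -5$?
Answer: $-613969$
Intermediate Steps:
$A{\left(o \right)} = - 30 o^{2}$ ($A{\left(o \right)} = 6 \left(- 5 o^{2}\right) = - 30 o^{2}$)
$\left(A{\left(-142 \right)} + \left(-29 - 21\right) \left(-17 - -17\right)\right) - 9049 = \left(- 30 \left(-142\right)^{2} + \left(-29 - 21\right) \left(-17 - -17\right)\right) - 9049 = \left(\left(-30\right) 20164 - 50 \left(-17 + 17\right)\right) - 9049 = \left(-604920 - 0\right) - 9049 = \left(-604920 + 0\right) - 9049 = -604920 - 9049 = -613969$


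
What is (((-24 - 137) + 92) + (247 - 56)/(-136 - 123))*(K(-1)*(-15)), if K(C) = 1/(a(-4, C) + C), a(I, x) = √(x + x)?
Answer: -90310/259 - 90310*I*√2/259 ≈ -348.69 - 493.12*I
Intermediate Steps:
a(I, x) = √2*√x (a(I, x) = √(2*x) = √2*√x)
K(C) = 1/(C + √2*√C) (K(C) = 1/(√2*√C + C) = 1/(C + √2*√C))
(((-24 - 137) + 92) + (247 - 56)/(-136 - 123))*(K(-1)*(-15)) = (((-24 - 137) + 92) + (247 - 56)/(-136 - 123))*(-15/(-1 + √2*√(-1))) = ((-161 + 92) + 191/(-259))*(-15/(-1 + √2*I)) = (-69 + 191*(-1/259))*(-15/(-1 + I*√2)) = (-69 - 191/259)*(-15/(-1 + I*√2)) = -(-270930)/(259*(-1 + I*√2)) = 270930/(259*(-1 + I*√2))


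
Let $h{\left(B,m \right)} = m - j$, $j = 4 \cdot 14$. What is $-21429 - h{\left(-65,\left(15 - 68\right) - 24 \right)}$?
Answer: $-21296$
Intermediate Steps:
$j = 56$
$h{\left(B,m \right)} = -56 + m$ ($h{\left(B,m \right)} = m - 56 = -56 + m$)
$-21429 - h{\left(-65,\left(15 - 68\right) - 24 \right)} = -21429 - \left(-56 + \left(\left(15 - 68\right) - 24\right)\right) = -21429 - \left(-56 - 77\right) = -21429 - -133 = -21429 + 133 = -21296$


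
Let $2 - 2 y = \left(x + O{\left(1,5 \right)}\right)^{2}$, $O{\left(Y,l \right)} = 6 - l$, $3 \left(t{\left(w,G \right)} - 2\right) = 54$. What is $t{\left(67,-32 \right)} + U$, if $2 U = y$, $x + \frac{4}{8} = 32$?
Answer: $- \frac{3897}{16} \approx -243.56$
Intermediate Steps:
$t{\left(w,G \right)} = 20$ ($t{\left(w,G \right)} = 2 + \frac{1}{3} \cdot 54 = 2 + 18 = 20$)
$x = \frac{63}{2}$ ($x = - \frac{1}{2} + 32 = \frac{63}{2} \approx 31.5$)
$y = - \frac{4217}{8}$ ($y = 1 - \frac{\left(\frac{63}{2} + \left(6 - 5\right)\right)^{2}}{2} = 1 - \frac{\left(\frac{63}{2} + 1\right)^{2}}{2} = 1 - \frac{\left(\frac{65}{2}\right)^{2}}{2} = 1 - \frac{4225}{8} = - \frac{4217}{8} \approx -527.13$)
$U = - \frac{4217}{16}$ ($U = \frac{1}{2} \left(- \frac{4217}{8}\right) = - \frac{4217}{16} \approx -263.56$)
$t{\left(67,-32 \right)} + U = 20 - \frac{4217}{16} = - \frac{3897}{16}$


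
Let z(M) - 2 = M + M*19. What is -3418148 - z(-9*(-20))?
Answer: -3421750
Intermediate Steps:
z(M) = 2 + 20*M (z(M) = 2 + (M + M*19) = 2 + (M + 19*M) = 2 + 20*M)
-3418148 - z(-9*(-20)) = -3418148 - (2 + 20*(-9*(-20))) = -3418148 - (2 + 20*180) = -3418148 - (2 + 3600) = -3418148 - 1*3602 = -3418148 - 3602 = -3421750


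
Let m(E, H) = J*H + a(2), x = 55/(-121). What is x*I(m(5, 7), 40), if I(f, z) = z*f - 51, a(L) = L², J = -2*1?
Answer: 205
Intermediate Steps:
J = -2
x = -5/11 (x = 55*(-1/121) = -5/11 ≈ -0.45455)
m(E, H) = 4 - 2*H (m(E, H) = -2*H + 2² = -2*H + 4 = 4 - 2*H)
I(f, z) = -51 + f*z (I(f, z) = f*z - 51 = -51 + f*z)
x*I(m(5, 7), 40) = -5*(-51 + (4 - 2*7)*40)/11 = -5*(-51 + (4 - 14)*40)/11 = -5*(-51 - 10*40)/11 = -5*(-51 - 400)/11 = -5/11*(-451) = 205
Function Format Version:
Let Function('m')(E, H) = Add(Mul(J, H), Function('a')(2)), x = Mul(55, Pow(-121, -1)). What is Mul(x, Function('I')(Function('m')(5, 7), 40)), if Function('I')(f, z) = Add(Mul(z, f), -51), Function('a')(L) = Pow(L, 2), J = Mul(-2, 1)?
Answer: 205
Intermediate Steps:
J = -2
x = Rational(-5, 11) (x = Mul(55, Rational(-1, 121)) = Rational(-5, 11) ≈ -0.45455)
Function('m')(E, H) = Add(4, Mul(-2, H)) (Function('m')(E, H) = Add(Mul(-2, H), Pow(2, 2)) = Add(Mul(-2, H), 4) = Add(4, Mul(-2, H)))
Function('I')(f, z) = Add(-51, Mul(f, z)) (Function('I')(f, z) = Add(Mul(f, z), -51) = Add(-51, Mul(f, z)))
Mul(x, Function('I')(Function('m')(5, 7), 40)) = Mul(Rational(-5, 11), Add(-51, Mul(Add(4, Mul(-2, 7)), 40))) = Mul(Rational(-5, 11), Add(-51, Mul(Add(4, -14), 40))) = Mul(Rational(-5, 11), Add(-51, Mul(-10, 40))) = Mul(Rational(-5, 11), Add(-51, -400)) = Mul(Rational(-5, 11), -451) = 205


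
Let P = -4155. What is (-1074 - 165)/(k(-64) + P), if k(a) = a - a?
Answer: 413/1385 ≈ 0.29819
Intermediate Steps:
k(a) = 0
(-1074 - 165)/(k(-64) + P) = (-1074 - 165)/(0 - 4155) = -1239/(-4155) = -1239*(-1/4155) = 413/1385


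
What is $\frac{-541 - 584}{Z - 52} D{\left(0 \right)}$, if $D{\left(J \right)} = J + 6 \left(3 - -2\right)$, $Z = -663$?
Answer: $\frac{6750}{143} \approx 47.203$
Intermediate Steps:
$D{\left(J \right)} = 30 + J$ ($D{\left(J \right)} = J + 6 \left(3 + 2\right) = J + 6 \cdot 5 = J + 30 = 30 + J$)
$\frac{-541 - 584}{Z - 52} D{\left(0 \right)} = \frac{-541 - 584}{-663 - 52} \left(30 + 0\right) = - \frac{1125}{-715} \cdot 30 = \left(-1125\right) \left(- \frac{1}{715}\right) 30 = \frac{225}{143} \cdot 30 = \frac{6750}{143}$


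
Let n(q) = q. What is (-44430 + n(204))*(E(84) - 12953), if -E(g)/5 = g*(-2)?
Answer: 535709538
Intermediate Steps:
E(g) = 10*g (E(g) = -5*g*(-2) = -(-10)*g = 10*g)
(-44430 + n(204))*(E(84) - 12953) = (-44430 + 204)*(10*84 - 12953) = -44226*(840 - 12953) = -44226*(-12113) = 535709538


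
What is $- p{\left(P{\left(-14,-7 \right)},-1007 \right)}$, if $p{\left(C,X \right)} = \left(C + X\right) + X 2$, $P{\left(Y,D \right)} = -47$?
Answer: $3068$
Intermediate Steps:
$p{\left(C,X \right)} = C + 3 X$ ($p{\left(C,X \right)} = \left(C + X\right) + 2 X = C + 3 X$)
$- p{\left(P{\left(-14,-7 \right)},-1007 \right)} = - (-47 + 3 \left(-1007\right)) = - (-47 - 3021) = \left(-1\right) \left(-3068\right) = 3068$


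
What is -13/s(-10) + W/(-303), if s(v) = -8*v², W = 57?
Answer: -13887/80800 ≈ -0.17187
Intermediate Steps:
-13/s(-10) + W/(-303) = -13/((-8*(-10)²)) + 57/(-303) = -13/((-8*100)) + 57*(-1/303) = -13/(-800) - 19/101 = -13*(-1/800) - 19/101 = 13/800 - 19/101 = -13887/80800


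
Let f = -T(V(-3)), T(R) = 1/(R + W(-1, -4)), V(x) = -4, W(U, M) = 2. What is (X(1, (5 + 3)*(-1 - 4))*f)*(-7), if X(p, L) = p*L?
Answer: 140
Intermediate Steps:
X(p, L) = L*p
T(R) = 1/(2 + R) (T(R) = 1/(R + 2) = 1/(2 + R))
f = 1/2 (f = -1/(2 - 4) = -1/(-2) = -1*(-1/2) = 1/2 ≈ 0.50000)
(X(1, (5 + 3)*(-1 - 4))*f)*(-7) = ((((5 + 3)*(-1 - 4))*1)*(1/2))*(-7) = (((8*(-5))*1)*(1/2))*(-7) = (-40*1*(1/2))*(-7) = -40*1/2*(-7) = -20*(-7) = 140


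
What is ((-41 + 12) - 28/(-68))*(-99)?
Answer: 48114/17 ≈ 2830.2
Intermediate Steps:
((-41 + 12) - 28/(-68))*(-99) = (-29 - 28*(-1/68))*(-99) = (-29 + 7/17)*(-99) = -486/17*(-99) = 48114/17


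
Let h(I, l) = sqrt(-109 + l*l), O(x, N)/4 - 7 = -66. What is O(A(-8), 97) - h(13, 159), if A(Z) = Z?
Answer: -236 - 2*sqrt(6293) ≈ -394.66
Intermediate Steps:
O(x, N) = -236 (O(x, N) = 28 + 4*(-66) = 28 - 264 = -236)
h(I, l) = sqrt(-109 + l**2)
O(A(-8), 97) - h(13, 159) = -236 - sqrt(-109 + 159**2) = -236 - sqrt(-109 + 25281) = -236 - sqrt(25172) = -236 - 2*sqrt(6293)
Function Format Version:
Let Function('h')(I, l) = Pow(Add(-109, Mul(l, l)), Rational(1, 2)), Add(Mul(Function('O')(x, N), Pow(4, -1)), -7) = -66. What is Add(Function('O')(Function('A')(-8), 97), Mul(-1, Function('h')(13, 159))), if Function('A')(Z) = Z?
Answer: Add(-236, Mul(-2, Pow(6293, Rational(1, 2)))) ≈ -394.66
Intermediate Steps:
Function('O')(x, N) = -236 (Function('O')(x, N) = Add(28, Mul(4, -66)) = Add(28, -264) = -236)
Function('h')(I, l) = Pow(Add(-109, Pow(l, 2)), Rational(1, 2))
Add(Function('O')(Function('A')(-8), 97), Mul(-1, Function('h')(13, 159))) = Add(-236, Mul(-1, Pow(Add(-109, Pow(159, 2)), Rational(1, 2)))) = Add(-236, Mul(-1, Pow(Add(-109, 25281), Rational(1, 2)))) = Add(-236, Mul(-1, Pow(25172, Rational(1, 2)))) = Add(-236, Mul(-1, Mul(2, Pow(6293, Rational(1, 2))))) = Add(-236, Mul(-2, Pow(6293, Rational(1, 2))))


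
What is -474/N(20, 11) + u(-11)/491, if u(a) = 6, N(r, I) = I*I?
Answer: -232008/59411 ≈ -3.9051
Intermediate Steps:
N(r, I) = I**2
-474/N(20, 11) + u(-11)/491 = -474/(11**2) + 6/491 = -474/121 + 6*(1/491) = -474*1/121 + 6/491 = -474/121 + 6/491 = -232008/59411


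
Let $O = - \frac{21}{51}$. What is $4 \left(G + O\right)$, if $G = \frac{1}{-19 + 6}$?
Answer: $- \frac{432}{221} \approx -1.9548$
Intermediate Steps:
$O = - \frac{7}{17}$ ($O = \left(-21\right) \frac{1}{51} = - \frac{7}{17} \approx -0.41176$)
$G = - \frac{1}{13}$ ($G = \frac{1}{-13} = - \frac{1}{13} \approx -0.076923$)
$4 \left(G + O\right) = 4 \left(- \frac{1}{13} - \frac{7}{17}\right) = 4 \left(- \frac{108}{221}\right) = - \frac{432}{221}$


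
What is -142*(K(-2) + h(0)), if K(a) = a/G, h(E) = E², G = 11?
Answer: 284/11 ≈ 25.818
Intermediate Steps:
K(a) = a/11
-142*(K(-2) + h(0)) = -142*((1/11)*(-2) + 0²) = -142*(-2/11 + 0) = -142*(-2/11) = 284/11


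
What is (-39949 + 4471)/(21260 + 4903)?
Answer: -438/323 ≈ -1.3560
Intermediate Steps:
(-39949 + 4471)/(21260 + 4903) = -35478/26163 = -35478*1/26163 = -438/323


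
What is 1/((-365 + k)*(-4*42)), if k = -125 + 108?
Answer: 1/64176 ≈ 1.5582e-5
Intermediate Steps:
k = -17
1/((-365 + k)*(-4*42)) = 1/((-365 - 17)*(-4*42)) = 1/(-382*(-168)) = 1/64176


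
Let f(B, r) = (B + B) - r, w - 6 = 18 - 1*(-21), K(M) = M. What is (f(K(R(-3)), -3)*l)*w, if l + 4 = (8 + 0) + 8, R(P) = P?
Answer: -1620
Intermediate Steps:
l = 12 (l = -4 + ((8 + 0) + 8) = -4 + (8 + 8) = -4 + 16 = 12)
w = 45 (w = 6 + (18 - 1*(-21)) = 6 + (18 + 21) = 6 + 39 = 45)
f(B, r) = -r + 2*B (f(B, r) = 2*B - r = -r + 2*B)
(f(K(R(-3)), -3)*l)*w = ((-1*(-3) + 2*(-3))*12)*45 = ((3 - 6)*12)*45 = -3*12*45 = -36*45 = -1620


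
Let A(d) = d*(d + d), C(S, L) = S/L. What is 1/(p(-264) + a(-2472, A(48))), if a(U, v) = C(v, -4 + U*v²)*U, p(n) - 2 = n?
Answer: -13122404353/3438067092742 ≈ -0.0038168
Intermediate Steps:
A(d) = 2*d² (A(d) = d*(2*d) = 2*d²)
p(n) = 2 + n
a(U, v) = U*v/(-4 + U*v²) (a(U, v) = (v/(-4 + U*v²))*U = U*v/(-4 + U*v²))
1/(p(-264) + a(-2472, A(48))) = 1/((2 - 264) - 2472*2*48²/(-4 - 2472*(2*48²)²)) = 1/(-262 - 2472*2*2304/(-4 - 2472*(2*2304)²)) = 1/(-262 - 2472*4608/(-4 - 2472*4608²)) = 1/(-262 - 2472*4608/(-4 - 2472*21233664)) = 1/(-262 - 2472*4608/(-4 - 52489617408)) = 1/(-262 - 2472*4608/(-52489617412)) = 1/(-262 - 2472*4608*(-1/52489617412)) = 1/(-262 + 2847744/13122404353) = 1/(-3438067092742/13122404353) = -13122404353/3438067092742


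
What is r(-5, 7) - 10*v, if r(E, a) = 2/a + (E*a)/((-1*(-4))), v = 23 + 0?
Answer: -6677/28 ≈ -238.46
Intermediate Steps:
v = 23
r(E, a) = 2/a + E*a/4 (r(E, a) = 2/a + (E*a)/4 = 2/a + (E*a)*(¼) = 2/a + E*a/4)
r(-5, 7) - 10*v = (2/7 + (¼)*(-5)*7) - 10*23 = (2*(⅐) - 35/4) - 230 = (2/7 - 35/4) - 230 = -237/28 - 230 = -6677/28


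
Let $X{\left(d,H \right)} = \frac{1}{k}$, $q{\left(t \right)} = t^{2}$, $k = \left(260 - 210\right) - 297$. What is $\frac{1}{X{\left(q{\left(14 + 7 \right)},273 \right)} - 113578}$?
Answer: $- \frac{247}{28053767} \approx -8.8045 \cdot 10^{-6}$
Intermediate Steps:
$k = -247$ ($k = 50 - 297 = -247$)
$X{\left(d,H \right)} = - \frac{1}{247}$ ($X{\left(d,H \right)} = \frac{1}{-247} = - \frac{1}{247}$)
$\frac{1}{X{\left(q{\left(14 + 7 \right)},273 \right)} - 113578} = \frac{1}{- \frac{1}{247} - 113578} = \frac{1}{- \frac{28053767}{247}} = - \frac{247}{28053767}$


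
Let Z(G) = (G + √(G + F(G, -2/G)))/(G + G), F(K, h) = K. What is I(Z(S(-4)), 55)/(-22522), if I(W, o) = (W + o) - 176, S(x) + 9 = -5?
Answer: 241/45044 + I*√7/315308 ≈ 0.0053503 + 8.391e-6*I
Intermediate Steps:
S(x) = -14 (S(x) = -9 - 5 = -14)
Z(G) = (G + √2*√G)/(2*G) (Z(G) = (G + √(G + G))/(G + G) = (G + √(2*G))/((2*G)) = (G + √2*√G)*(1/(2*G)) = (G + √2*√G)/(2*G))
I(W, o) = -176 + W + o
I(Z(S(-4)), 55)/(-22522) = (-176 + (½)*(-14 + √2*√(-14))/(-14) + 55)/(-22522) = (-176 + (½)*(-1/14)*(-14 + √2*(I*√14)) + 55)*(-1/22522) = (-176 + (½)*(-1/14)*(-14 + 2*I*√7) + 55)*(-1/22522) = (-176 + (½ - I*√7/14) + 55)*(-1/22522) = (-241/2 - I*√7/14)*(-1/22522) = 241/45044 + I*√7/315308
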